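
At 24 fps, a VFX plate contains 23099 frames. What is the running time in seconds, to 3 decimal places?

Running time = 23099 × 1/24 = 23099/24 s ≈ 962.458 s.

962.458 seconds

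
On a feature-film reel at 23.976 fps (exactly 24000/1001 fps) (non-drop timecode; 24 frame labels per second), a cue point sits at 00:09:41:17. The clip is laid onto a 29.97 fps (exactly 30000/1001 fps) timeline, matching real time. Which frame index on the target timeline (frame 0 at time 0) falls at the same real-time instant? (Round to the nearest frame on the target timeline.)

frame 17451

Source frame index: (0×3600 + 9×60 + 41) × 24 + 17 = 13961.
Real time: 13961 / (24000/1001) = 13974961/24000 s.
Target frame: (13974961/24000) × (30000/1001) = 69805/4 ≈ 17451.250 → 17451.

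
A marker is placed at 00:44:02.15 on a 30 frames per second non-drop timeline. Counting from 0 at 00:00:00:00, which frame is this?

Total seconds to the label: (0 × 3600 + 44 × 60 + 2) = 2642.
Frame index = 2642 × 30 + 15 = 79275.

frame 79275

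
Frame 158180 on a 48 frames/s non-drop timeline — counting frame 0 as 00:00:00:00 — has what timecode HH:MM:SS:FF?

00:54:55:20

158180 ÷ 48 = 3295 full seconds, remainder 20 frames.
3295 s = 0 h 54 min 55 s.
Timecode: 00:54:55:20.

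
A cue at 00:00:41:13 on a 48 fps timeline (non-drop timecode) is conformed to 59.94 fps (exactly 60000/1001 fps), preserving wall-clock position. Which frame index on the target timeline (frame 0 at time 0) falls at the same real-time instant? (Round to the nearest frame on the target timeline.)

frame 2474

Source frame index: (0×3600 + 0×60 + 41) × 48 + 13 = 1981.
Real time: 1981 / (48) = 1981/48 s.
Target frame: (1981/48) × (60000/1001) = 353750/143 ≈ 2473.776 → 2474.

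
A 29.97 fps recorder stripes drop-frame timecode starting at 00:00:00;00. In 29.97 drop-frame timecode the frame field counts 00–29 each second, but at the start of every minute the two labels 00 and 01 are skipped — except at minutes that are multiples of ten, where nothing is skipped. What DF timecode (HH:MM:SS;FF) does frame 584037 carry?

Each 10-minute DF block holds 10 × 60 × 30 − 9 × 2 = 17982 frames. 584037 ÷ 17982 → 32 full blocks, remainder 8613.
Within the partial block the first minute is 1800 frames and each further minute 1798, so 4 further minute boundaries passed. Total skipped labels = 18 × 32 + 2 × 4 = 584.
Non-drop label index = 584037 + 584 = 584621; at 30 labels/s that is 05:24:47:11, i.e. DF 05:24:47;11.

05:24:47;11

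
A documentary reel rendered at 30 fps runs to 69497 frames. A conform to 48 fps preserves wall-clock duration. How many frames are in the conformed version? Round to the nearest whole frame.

Frames at target rate = 69497 × (48) / (30) = 555976/5 ≈ 111195.200.
Nearest whole frame: 111195.

111195 frames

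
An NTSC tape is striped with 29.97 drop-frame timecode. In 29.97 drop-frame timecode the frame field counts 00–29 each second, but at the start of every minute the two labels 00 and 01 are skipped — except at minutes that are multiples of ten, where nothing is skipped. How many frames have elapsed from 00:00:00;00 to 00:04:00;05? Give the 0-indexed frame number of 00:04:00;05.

Complete 10-minute blocks: 0, each 17982 frames → 0.
Remaining 4 whole minutes in the current block: 1800 + 3 × 1798 = 7194 frames.
Within the current minute: 0 × 30 + 5 − 2 = 3 (labels ;00/;01 skipped at this minute). Total = 0 + 7194 + 3 = 7197.

7197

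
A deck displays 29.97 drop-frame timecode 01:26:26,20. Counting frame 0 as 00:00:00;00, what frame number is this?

155444

As if non-drop at 30 labels/s: (1 × 3600 + 26 × 60 + 26) × 30 + 20 = 155600.
Minute boundaries passed: 86; those not divisible by 10: 86 − 8 = 78; dropped labels = 2 × 78 = 156.
Actual frame index = 155600 − 156 = 155444.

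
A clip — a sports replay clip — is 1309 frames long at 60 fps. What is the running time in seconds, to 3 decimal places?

Running time = 1309 × 1/60 = 1309/60 s ≈ 21.817 s.

21.817 seconds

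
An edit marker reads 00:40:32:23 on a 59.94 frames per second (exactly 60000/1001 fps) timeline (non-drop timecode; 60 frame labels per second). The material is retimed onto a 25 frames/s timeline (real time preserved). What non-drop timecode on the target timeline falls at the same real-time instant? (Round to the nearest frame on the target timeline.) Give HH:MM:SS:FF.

00:40:34:20

Source frame index: (0×3600 + 40×60 + 32) × 60 + 23 = 145943.
Real time: 145943 / (60000/1001) = 146088943/60000 s.
Target frame: (146088943/60000) × (25) = 146088943/2400 ≈ 60870.393 → 60870.
At 25 labels/s: frame 60870 → 00:40:34:20.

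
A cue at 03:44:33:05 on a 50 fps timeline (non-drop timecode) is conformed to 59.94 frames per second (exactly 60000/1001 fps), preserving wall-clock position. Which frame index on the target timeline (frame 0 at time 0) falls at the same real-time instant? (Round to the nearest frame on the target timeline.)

frame 807578

Source frame index: (3×3600 + 44×60 + 33) × 50 + 5 = 673655.
Real time: 673655 / (50) = 134731/10 s.
Target frame: (134731/10) × (60000/1001) = 808386000/1001 ≈ 807578.422 → 807578.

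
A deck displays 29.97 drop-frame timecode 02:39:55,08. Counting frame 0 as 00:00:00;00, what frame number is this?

287570

Complete 10-minute blocks: 15, each 17982 frames → 269730.
Remaining 9 whole minutes in the current block: 1800 + 8 × 1798 = 16184 frames.
Within the current minute: 55 × 30 + 8 − 2 = 1656 (labels ;00/;01 skipped at this minute). Total = 269730 + 16184 + 1656 = 287570.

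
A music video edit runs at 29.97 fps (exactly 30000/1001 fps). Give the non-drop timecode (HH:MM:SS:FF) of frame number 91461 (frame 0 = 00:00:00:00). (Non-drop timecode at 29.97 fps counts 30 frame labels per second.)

00:50:48:21

91461 ÷ 30 = 3048 full seconds, remainder 21 frames.
3048 s = 0 h 50 min 48 s.
Timecode: 00:50:48:21.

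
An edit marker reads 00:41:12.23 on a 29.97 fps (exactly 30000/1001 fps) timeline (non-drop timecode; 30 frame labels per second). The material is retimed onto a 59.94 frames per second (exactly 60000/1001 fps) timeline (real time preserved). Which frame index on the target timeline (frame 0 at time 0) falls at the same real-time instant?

Source frame index: (0×3600 + 41×60 + 12) × 30 + 23 = 74183.
Real time: 74183 / (30000/1001) = 74257183/30000 s.
Target frame: (74257183/30000) × (60000/1001) = 148366.

frame 148366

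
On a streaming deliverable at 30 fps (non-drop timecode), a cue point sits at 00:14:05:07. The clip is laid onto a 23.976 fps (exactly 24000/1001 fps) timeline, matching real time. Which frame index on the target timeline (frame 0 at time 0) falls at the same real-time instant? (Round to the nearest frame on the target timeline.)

Source frame index: (0×3600 + 14×60 + 5) × 30 + 7 = 25357.
Real time: 25357 / (30) = 25357/30 s.
Target frame: (25357/30) × (24000/1001) = 20285600/1001 ≈ 20265.335 → 20265.

frame 20265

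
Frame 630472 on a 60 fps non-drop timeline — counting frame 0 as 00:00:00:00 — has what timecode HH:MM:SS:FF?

02:55:07:52

630472 ÷ 60 = 10507 full seconds, remainder 52 frames.
10507 s = 2 h 55 min 7 s.
Timecode: 02:55:07:52.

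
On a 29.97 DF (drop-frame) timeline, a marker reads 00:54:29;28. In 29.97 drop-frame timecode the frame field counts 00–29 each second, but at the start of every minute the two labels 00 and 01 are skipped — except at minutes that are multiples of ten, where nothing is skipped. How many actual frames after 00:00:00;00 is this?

Complete 10-minute blocks: 5, each 17982 frames → 89910.
Remaining 4 whole minutes in the current block: 1800 + 3 × 1798 = 7194 frames.
Within the current minute: 29 × 30 + 28 − 2 = 896 (labels ;00/;01 skipped at this minute). Total = 89910 + 7194 + 896 = 98000.

98000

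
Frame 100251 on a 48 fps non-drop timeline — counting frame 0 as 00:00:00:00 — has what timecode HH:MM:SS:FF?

00:34:48:27

100251 ÷ 48 = 2088 full seconds, remainder 27 frames.
2088 s = 0 h 34 min 48 s.
Timecode: 00:34:48:27.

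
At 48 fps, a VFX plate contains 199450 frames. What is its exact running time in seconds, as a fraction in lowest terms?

Running time = 199450 ÷ (48) = 199450 × 1/48 = 99725/24 s.

99725/24 seconds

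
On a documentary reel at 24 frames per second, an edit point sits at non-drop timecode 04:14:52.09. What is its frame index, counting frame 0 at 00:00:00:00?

Total seconds to the label: (4 × 3600 + 14 × 60 + 52) = 15292.
Frame index = 15292 × 24 + 9 = 367017.

frame 367017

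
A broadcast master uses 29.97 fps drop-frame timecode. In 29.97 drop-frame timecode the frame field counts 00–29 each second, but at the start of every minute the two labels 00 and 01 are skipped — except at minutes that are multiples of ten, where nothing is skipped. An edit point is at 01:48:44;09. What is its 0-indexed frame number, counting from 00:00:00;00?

Complete 10-minute blocks: 10, each 17982 frames → 179820.
Remaining 8 whole minutes in the current block: 1800 + 7 × 1798 = 14386 frames.
Within the current minute: 44 × 30 + 9 − 2 = 1327 (labels ;00/;01 skipped at this minute). Total = 179820 + 14386 + 1327 = 195533.

195533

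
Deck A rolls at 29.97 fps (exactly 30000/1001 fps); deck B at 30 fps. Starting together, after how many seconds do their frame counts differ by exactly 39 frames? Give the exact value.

The gap grows by |30 − 30000/1001| = 30/1001 frames per second.
Time for a 39-frame gap: 39 ÷ (30/1001) = 1301.3 s.

1301.3 seconds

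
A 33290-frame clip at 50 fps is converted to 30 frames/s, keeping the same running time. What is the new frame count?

19974 frames

Target frames = source frames × (target rate / source rate) = 33290 × (30)/(50) = 33290 × 3/5 = 19974.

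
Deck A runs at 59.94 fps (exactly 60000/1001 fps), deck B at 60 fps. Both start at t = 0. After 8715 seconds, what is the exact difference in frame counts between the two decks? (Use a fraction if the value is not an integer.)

A emits 60000/1001 × 8715 = 74700000/143 frames; B emits 60 × 8715 = 522900.
Difference = 74700/143 frames (≈ 522.3776); B is ahead of A.

74700/143 frames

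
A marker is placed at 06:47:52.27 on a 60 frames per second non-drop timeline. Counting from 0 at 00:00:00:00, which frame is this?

frame 1468347

Total seconds to the label: (6 × 3600 + 47 × 60 + 52) = 24472.
Frame index = 24472 × 60 + 27 = 1468347.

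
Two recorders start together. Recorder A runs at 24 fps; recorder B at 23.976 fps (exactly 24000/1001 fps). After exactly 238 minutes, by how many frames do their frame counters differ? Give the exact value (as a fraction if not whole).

238 min = 14280 s.
A emits 24 × 14280 = 342720 frames; B emits 24000/1001 × 14280 = 48960000/143.
Difference = 48960/143 frames (≈ 342.3776); B is behind A.

48960/143 frames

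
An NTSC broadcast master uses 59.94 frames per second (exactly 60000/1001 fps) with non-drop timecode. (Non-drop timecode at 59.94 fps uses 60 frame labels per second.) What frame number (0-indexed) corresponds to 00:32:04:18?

Total seconds to the label: (0 × 3600 + 32 × 60 + 4) = 1924.
Frame index = 1924 × 60 + 18 = 115458.

115458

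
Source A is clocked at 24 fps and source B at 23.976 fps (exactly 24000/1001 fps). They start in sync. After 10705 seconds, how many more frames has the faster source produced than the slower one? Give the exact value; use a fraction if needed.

A emits 24 × 10705 = 256920 frames; B emits 24000/1001 × 10705 = 256920000/1001.
Difference = 256920/1001 frames (≈ 256.6633); B is behind A.

256920/1001 frames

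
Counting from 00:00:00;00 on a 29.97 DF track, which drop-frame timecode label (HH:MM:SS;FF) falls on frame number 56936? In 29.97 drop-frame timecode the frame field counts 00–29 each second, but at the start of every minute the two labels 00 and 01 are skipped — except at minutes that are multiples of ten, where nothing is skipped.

00:31:39;22

Each 10-minute DF block holds 10 × 60 × 30 − 9 × 2 = 17982 frames. 56936 ÷ 17982 → 3 full blocks, remainder 2990.
Within the partial block the first minute is 1800 frames and each further minute 1798, so 1 further minute boundary passed. Total skipped labels = 18 × 3 + 2 × 1 = 56.
Non-drop label index = 56936 + 56 = 56992; at 30 labels/s that is 00:31:39:22, i.e. DF 00:31:39;22.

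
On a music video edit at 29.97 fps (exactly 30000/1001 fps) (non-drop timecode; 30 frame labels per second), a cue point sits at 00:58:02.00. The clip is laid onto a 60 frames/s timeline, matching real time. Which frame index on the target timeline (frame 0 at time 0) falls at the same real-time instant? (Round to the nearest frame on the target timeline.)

Source frame index: (0×3600 + 58×60 + 2) × 30 + 0 = 104460.
Real time: 104460 / (30000/1001) = 1742741/500 s.
Target frame: (1742741/500) × (60) = 5228223/25 ≈ 209128.920 → 209129.

frame 209129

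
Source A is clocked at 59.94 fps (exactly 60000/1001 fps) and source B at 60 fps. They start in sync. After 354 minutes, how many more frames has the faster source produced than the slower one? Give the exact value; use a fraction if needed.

1274400/1001 frames

354 min = 21240 s.
A emits 60000/1001 × 21240 = 1274400000/1001 frames; B emits 60 × 21240 = 1274400.
Difference = 1274400/1001 frames (≈ 1273.1269); B is ahead of A.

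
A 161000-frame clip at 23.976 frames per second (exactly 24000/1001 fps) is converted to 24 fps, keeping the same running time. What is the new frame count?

161161 frames

Target frames = source frames × (target rate / source rate) = 161000 × (24)/(24000/1001) = 161000 × 1001/1000 = 161161.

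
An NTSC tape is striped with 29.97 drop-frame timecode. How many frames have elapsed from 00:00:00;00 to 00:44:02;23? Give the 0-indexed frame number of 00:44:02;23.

As if non-drop at 30 labels/s: (0 × 3600 + 44 × 60 + 2) × 30 + 23 = 79283.
Minute boundaries passed: 44; those not divisible by 10: 44 − 4 = 40; dropped labels = 2 × 40 = 80.
Actual frame index = 79283 − 80 = 79203.

79203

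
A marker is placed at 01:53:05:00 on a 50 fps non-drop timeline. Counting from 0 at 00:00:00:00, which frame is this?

frame 339250

Total seconds to the label: (1 × 3600 + 53 × 60 + 5) = 6785.
Frame index = 6785 × 50 + 0 = 339250.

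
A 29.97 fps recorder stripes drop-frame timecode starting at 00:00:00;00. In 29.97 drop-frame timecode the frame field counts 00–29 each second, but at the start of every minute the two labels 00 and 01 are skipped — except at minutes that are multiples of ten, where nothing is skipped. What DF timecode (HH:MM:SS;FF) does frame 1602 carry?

Each 10-minute DF block holds 10 × 60 × 30 − 9 × 2 = 17982 frames. 1602 ÷ 17982 → 0 full blocks, remainder 1602.
Within the partial block the first minute is 1800 frames and each further minute 1798, so 0 further minute boundaries passed. Total skipped labels = 18 × 0 + 2 × 0 = 0.
Non-drop label index = 1602 + 0 = 1602; at 30 labels/s that is 00:00:53:12, i.e. DF 00:00:53;12.

00:00:53;12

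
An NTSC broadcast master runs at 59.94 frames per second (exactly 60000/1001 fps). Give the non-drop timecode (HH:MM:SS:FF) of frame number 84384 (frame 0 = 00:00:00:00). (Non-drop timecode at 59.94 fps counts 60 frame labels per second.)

84384 ÷ 60 = 1406 full seconds, remainder 24 frames.
1406 s = 0 h 23 min 26 s.
Timecode: 00:23:26:24.

00:23:26:24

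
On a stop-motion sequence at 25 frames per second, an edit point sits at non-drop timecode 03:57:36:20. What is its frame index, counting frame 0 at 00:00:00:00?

frame 356420

Total seconds to the label: (3 × 3600 + 57 × 60 + 36) = 14256.
Frame index = 14256 × 25 + 20 = 356420.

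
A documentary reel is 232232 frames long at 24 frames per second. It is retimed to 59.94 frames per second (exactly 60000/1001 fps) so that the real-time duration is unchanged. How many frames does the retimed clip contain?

Target frames = source frames × (target rate / source rate) = 232232 × (60000/1001)/(24) = 232232 × 2500/1001 = 580000.

580000 frames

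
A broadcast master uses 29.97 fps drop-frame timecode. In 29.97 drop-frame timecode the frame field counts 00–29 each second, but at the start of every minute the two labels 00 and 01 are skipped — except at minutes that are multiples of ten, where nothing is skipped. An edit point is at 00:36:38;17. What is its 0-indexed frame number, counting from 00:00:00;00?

65891

Complete 10-minute blocks: 3, each 17982 frames → 53946.
Remaining 6 whole minutes in the current block: 1800 + 5 × 1798 = 10790 frames.
Within the current minute: 38 × 30 + 17 − 2 = 1155 (labels ;00/;01 skipped at this minute). Total = 53946 + 10790 + 1155 = 65891.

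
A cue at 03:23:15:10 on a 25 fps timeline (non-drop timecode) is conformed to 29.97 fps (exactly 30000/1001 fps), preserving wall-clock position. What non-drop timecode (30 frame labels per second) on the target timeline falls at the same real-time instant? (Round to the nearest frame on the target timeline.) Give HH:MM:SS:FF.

Source frame index: (3×3600 + 23×60 + 15) × 25 + 10 = 304885.
Real time: 304885 / (25) = 60977/5 s.
Target frame: (60977/5) × (30000/1001) = 52266000/143 ≈ 365496.503 → 365497.
At 30 labels/s: frame 365497 → 03:23:03:07.

03:23:03:07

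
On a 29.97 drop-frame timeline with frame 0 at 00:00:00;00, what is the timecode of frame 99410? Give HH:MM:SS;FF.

00:55:17;00

Ten DF minutes hold 17982 frames, so frame 99410 lies in block 5 (frames 89910–107891) with 9500 frames into that block.
The block's first minute is 1800 frames and the rest 1798 each; 9500 frames reaches minute 5, so 5 × 18 + 5 × 2 = 100 labels have been skipped so far.
Adding those back, label number 99410 + 100 = 99510 at 30 labels/s is 3317 s + 0 f = 0 h 55 min 17 s frame 0, i.e. 00:55:17;00.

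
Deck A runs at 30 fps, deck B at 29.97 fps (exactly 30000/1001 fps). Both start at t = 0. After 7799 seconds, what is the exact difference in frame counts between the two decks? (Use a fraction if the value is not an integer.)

A emits 30 × 7799 = 233970 frames; B emits 30000/1001 × 7799 = 21270000/91.
Difference = 21270/91 frames (≈ 233.7363); B is behind A.

21270/91 frames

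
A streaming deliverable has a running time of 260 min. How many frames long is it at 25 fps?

390000 frames

260 min = 15600 s.
Frames = 15600 × 25 = 390000.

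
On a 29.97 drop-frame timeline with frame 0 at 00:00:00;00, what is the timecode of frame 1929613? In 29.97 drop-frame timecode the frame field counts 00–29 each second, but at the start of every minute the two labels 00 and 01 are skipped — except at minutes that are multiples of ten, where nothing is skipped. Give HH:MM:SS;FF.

17:53:04;25

Ten DF minutes hold 17982 frames, so frame 1929613 lies in block 107 (frames 1924074–1942055) with 5539 frames into that block.
The block's first minute is 1800 frames and the rest 1798 each; 5539 frames reaches minute 3, so 107 × 18 + 3 × 2 = 1932 labels have been skipped so far.
Adding those back, label number 1929613 + 1932 = 1931545 at 30 labels/s is 64384 s + 25 f = 17 h 53 min 4 s frame 25, i.e. 17:53:04;25.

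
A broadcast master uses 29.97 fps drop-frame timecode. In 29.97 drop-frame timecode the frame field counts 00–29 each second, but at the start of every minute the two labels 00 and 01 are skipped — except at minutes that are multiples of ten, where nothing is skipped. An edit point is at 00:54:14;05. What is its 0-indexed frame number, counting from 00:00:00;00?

As if non-drop at 30 labels/s: (0 × 3600 + 54 × 60 + 14) × 30 + 5 = 97625.
Minute boundaries passed: 54; those not divisible by 10: 54 − 5 = 49; dropped labels = 2 × 49 = 98.
Actual frame index = 97625 − 98 = 97527.

97527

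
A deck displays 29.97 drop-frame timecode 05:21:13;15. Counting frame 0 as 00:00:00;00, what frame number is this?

577627

As if non-drop at 30 labels/s: (5 × 3600 + 21 × 60 + 13) × 30 + 15 = 578205.
Minute boundaries passed: 321; those not divisible by 10: 321 − 32 = 289; dropped labels = 2 × 289 = 578.
Actual frame index = 578205 − 578 = 577627.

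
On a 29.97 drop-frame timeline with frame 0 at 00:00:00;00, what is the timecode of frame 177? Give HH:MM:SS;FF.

Each 10-minute DF block holds 10 × 60 × 30 − 9 × 2 = 17982 frames. 177 ÷ 17982 → 0 full blocks, remainder 177.
Within the partial block the first minute is 1800 frames and each further minute 1798, so 0 further minute boundaries passed. Total skipped labels = 18 × 0 + 2 × 0 = 0.
Non-drop label index = 177 + 0 = 177; at 30 labels/s that is 00:00:05:27, i.e. DF 00:00:05;27.

00:00:05;27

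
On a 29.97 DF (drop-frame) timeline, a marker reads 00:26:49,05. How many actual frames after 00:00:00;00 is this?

48227

As if non-drop at 30 labels/s: (0 × 3600 + 26 × 60 + 49) × 30 + 5 = 48275.
Minute boundaries passed: 26; those not divisible by 10: 26 − 2 = 24; dropped labels = 2 × 24 = 48.
Actual frame index = 48275 − 48 = 48227.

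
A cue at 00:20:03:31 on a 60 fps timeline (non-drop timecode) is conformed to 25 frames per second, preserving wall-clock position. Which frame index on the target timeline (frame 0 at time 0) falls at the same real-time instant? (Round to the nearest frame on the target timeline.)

frame 30088

Source frame index: (0×3600 + 20×60 + 3) × 60 + 31 = 72211.
Real time: 72211 / (60) = 72211/60 s.
Target frame: (72211/60) × (25) = 361055/12 ≈ 30087.917 → 30088.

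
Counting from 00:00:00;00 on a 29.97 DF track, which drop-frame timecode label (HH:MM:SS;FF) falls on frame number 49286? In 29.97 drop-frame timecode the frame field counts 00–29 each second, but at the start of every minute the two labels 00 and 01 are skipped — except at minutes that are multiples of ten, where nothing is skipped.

00:27:24;16

Each 10-minute DF block holds 10 × 60 × 30 − 9 × 2 = 17982 frames. 49286 ÷ 17982 → 2 full blocks, remainder 13322.
Within the partial block the first minute is 1800 frames and each further minute 1798, so 7 further minute boundaries passed. Total skipped labels = 18 × 2 + 2 × 7 = 50.
Non-drop label index = 49286 + 50 = 49336; at 30 labels/s that is 00:27:24:16, i.e. DF 00:27:24;16.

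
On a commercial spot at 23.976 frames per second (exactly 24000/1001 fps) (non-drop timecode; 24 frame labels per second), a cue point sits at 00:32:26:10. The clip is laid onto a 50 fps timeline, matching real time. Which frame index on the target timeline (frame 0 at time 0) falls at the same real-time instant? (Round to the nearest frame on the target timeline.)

frame 97418

Source frame index: (0×3600 + 32×60 + 26) × 24 + 10 = 46714.
Real time: 46714 / (24000/1001) = 23380357/12000 s.
Target frame: (23380357/12000) × (50) = 23380357/240 ≈ 97418.154 → 97418.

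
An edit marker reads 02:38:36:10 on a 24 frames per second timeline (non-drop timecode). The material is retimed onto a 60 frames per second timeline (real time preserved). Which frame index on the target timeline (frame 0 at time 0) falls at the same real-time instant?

Source frame index: (2×3600 + 38×60 + 36) × 24 + 10 = 228394.
Real time: 228394 / (24) = 114197/12 s.
Target frame: (114197/12) × (60) = 570985.

frame 570985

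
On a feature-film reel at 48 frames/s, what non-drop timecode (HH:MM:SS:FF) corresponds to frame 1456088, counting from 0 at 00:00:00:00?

1456088 ÷ 48 = 30335 full seconds, remainder 8 frames.
30335 s = 8 h 25 min 35 s.
Timecode: 08:25:35:08.

08:25:35:08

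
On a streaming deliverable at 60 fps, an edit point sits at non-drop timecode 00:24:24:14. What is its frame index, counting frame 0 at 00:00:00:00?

Total seconds to the label: (0 × 3600 + 24 × 60 + 24) = 1464.
Frame index = 1464 × 60 + 14 = 87854.

87854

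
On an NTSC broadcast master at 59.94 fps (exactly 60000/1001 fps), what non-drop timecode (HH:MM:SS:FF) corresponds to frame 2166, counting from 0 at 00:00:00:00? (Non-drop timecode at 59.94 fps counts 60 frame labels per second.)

00:00:36:06

2166 ÷ 60 = 36 full seconds, remainder 6 frames.
36 s = 0 h 0 min 36 s.
Timecode: 00:00:36:06.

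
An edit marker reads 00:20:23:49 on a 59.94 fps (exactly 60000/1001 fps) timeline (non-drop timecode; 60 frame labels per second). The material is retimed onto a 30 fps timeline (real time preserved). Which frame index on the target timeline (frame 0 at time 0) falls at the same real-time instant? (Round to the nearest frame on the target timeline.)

Source frame index: (0×3600 + 20×60 + 23) × 60 + 49 = 73429.
Real time: 73429 / (60000/1001) = 73502429/60000 s.
Target frame: (73502429/60000) × (30) = 73502429/2000 ≈ 36751.215 → 36751.

frame 36751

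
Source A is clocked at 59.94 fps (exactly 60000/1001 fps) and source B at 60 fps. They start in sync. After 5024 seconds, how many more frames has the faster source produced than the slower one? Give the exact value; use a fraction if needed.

301440/1001 frames

A emits 60000/1001 × 5024 = 301440000/1001 frames; B emits 60 × 5024 = 301440.
Difference = 301440/1001 frames (≈ 301.1389); B is ahead of A.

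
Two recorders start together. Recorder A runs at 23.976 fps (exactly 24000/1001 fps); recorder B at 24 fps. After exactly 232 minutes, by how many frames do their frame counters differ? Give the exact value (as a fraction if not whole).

334080/1001 frames

232 min = 13920 s.
A emits 24000/1001 × 13920 = 334080000/1001 frames; B emits 24 × 13920 = 334080.
Difference = 334080/1001 frames (≈ 333.7463); B is ahead of A.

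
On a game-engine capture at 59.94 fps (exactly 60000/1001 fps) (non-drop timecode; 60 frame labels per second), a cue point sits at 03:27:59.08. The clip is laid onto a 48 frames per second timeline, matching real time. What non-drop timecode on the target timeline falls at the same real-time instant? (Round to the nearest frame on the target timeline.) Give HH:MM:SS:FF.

Source frame index: (3×3600 + 27×60 + 59) × 60 + 8 = 748748.
Real time: 748748 / (60000/1001) = 187374187/15000 s.
Target frame: (187374187/15000) × (48) = 374748374/625 ≈ 599597.398 → 599597.
At 48 labels/s: frame 599597 → 03:28:11:29.

03:28:11:29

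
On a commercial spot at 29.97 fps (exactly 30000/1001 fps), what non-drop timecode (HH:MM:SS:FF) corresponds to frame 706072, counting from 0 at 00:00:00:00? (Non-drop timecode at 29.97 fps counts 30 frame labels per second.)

06:32:15:22

706072 ÷ 30 = 23535 full seconds, remainder 22 frames.
23535 s = 6 h 32 min 15 s.
Timecode: 06:32:15:22.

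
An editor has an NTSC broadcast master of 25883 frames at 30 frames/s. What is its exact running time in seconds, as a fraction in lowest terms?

25883/30 seconds

Running time = 25883 ÷ (30) = 25883 × 1/30 = 25883/30 s.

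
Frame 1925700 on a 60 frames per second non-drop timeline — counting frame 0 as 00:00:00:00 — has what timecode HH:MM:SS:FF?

1925700 ÷ 60 = 32095 full seconds, remainder 0 frames.
32095 s = 8 h 54 min 55 s.
Timecode: 08:54:55:00.

08:54:55:00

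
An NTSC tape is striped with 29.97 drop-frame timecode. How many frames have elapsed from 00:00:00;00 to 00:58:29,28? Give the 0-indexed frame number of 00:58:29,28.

105192

As if non-drop at 30 labels/s: (0 × 3600 + 58 × 60 + 29) × 30 + 28 = 105298.
Minute boundaries passed: 58; those not divisible by 10: 58 − 5 = 53; dropped labels = 2 × 53 = 106.
Actual frame index = 105298 − 106 = 105192.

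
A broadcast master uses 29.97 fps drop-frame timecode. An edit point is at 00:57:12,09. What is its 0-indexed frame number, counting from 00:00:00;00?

As if non-drop at 30 labels/s: (0 × 3600 + 57 × 60 + 12) × 30 + 9 = 102969.
Minute boundaries passed: 57; those not divisible by 10: 57 − 5 = 52; dropped labels = 2 × 52 = 104.
Actual frame index = 102969 − 104 = 102865.

102865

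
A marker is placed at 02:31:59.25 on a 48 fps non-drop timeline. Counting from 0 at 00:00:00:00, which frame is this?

Total seconds to the label: (2 × 3600 + 31 × 60 + 59) = 9119.
Frame index = 9119 × 48 + 25 = 437737.

437737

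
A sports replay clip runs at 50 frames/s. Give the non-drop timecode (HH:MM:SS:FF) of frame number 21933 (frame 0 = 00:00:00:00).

00:07:18:33

21933 ÷ 50 = 438 full seconds, remainder 33 frames.
438 s = 0 h 7 min 18 s.
Timecode: 00:07:18:33.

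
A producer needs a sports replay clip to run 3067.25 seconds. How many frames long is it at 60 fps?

184035 frames

Frames = 3067.25 × 60 = 184035.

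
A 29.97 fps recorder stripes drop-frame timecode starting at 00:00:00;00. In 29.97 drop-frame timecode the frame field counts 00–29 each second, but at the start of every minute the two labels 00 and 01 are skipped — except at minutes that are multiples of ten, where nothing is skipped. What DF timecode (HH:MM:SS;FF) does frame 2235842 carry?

Ten DF minutes hold 17982 frames, so frame 2235842 lies in block 124 (frames 2229768–2247749) with 6074 frames into that block.
The block's first minute is 1800 frames and the rest 1798 each; 6074 frames reaches minute 3, so 124 × 18 + 3 × 2 = 2238 labels have been skipped so far.
Adding those back, label number 2235842 + 2238 = 2238080 at 30 labels/s is 74602 s + 20 f = 20 h 43 min 22 s frame 20, i.e. 20:43:22;20.

20:43:22;20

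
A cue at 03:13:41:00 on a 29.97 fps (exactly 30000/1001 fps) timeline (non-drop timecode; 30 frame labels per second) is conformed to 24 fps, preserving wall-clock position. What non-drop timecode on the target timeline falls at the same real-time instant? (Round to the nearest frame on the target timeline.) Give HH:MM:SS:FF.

Source frame index: (3×3600 + 13×60 + 41) × 30 + 0 = 348630.
Real time: 348630 / (30000/1001) = 11632621/1000 s.
Target frame: (11632621/1000) × (24) = 34897863/125 ≈ 279182.904 → 279183.
At 24 labels/s: frame 279183 → 03:13:52:15.

03:13:52:15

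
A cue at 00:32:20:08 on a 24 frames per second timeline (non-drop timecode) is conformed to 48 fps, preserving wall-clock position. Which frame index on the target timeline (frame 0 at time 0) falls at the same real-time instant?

Source frame index: (0×3600 + 32×60 + 20) × 24 + 8 = 46568.
Real time: 46568 / (24) = 5821/3 s.
Target frame: (5821/3) × (48) = 93136.

frame 93136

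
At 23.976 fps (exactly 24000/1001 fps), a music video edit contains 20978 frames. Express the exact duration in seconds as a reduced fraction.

10499489/12000 seconds

Running time = 20978 ÷ (24000/1001) = 20978 × 1001/24000 = 10499489/12000 s.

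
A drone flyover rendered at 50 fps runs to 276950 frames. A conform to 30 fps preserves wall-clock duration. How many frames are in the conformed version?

166170 frames

Target frames = source frames × (target rate / source rate) = 276950 × (30)/(50) = 276950 × 3/5 = 166170.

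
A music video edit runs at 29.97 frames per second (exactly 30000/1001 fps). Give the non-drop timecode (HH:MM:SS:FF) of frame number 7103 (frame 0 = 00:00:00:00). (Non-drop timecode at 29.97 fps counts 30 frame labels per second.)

7103 ÷ 30 = 236 full seconds, remainder 23 frames.
236 s = 0 h 3 min 56 s.
Timecode: 00:03:56:23.

00:03:56:23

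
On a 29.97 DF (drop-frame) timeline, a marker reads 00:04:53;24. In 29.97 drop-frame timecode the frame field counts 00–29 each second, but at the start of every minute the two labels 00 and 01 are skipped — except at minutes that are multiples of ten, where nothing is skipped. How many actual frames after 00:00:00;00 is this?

8806

Complete 10-minute blocks: 0, each 17982 frames → 0.
Remaining 4 whole minutes in the current block: 1800 + 3 × 1798 = 7194 frames.
Within the current minute: 53 × 30 + 24 − 2 = 1612 (labels ;00/;01 skipped at this minute). Total = 0 + 7194 + 1612 = 8806.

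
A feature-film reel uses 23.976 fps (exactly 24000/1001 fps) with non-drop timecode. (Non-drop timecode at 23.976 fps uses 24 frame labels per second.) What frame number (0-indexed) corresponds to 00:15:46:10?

frame 22714

Total seconds to the label: (0 × 3600 + 15 × 60 + 46) = 946.
Frame index = 946 × 24 + 10 = 22714.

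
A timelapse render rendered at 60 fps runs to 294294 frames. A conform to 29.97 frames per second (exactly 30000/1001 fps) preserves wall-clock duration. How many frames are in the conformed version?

147000 frames

Target frames = source frames × (target rate / source rate) = 294294 × (30000/1001)/(60) = 294294 × 500/1001 = 147000.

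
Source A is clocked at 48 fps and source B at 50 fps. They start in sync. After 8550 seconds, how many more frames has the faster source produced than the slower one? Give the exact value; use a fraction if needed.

A emits 48 × 8550 = 410400 frames; B emits 50 × 8550 = 427500.
Difference = 17100 frames; B is ahead of A.

17100 frames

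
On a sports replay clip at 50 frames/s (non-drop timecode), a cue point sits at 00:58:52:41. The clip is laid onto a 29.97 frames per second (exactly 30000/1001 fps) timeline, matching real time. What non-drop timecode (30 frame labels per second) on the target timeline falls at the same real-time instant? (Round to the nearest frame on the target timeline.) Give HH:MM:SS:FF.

Source frame index: (0×3600 + 58×60 + 52) × 50 + 41 = 176641.
Real time: 176641 / (50) = 176641/50 s.
Target frame: (176641/50) × (30000/1001) = 105984600/1001 ≈ 105878.721 → 105879.
At 30 labels/s: frame 105879 → 00:58:49:09.

00:58:49:09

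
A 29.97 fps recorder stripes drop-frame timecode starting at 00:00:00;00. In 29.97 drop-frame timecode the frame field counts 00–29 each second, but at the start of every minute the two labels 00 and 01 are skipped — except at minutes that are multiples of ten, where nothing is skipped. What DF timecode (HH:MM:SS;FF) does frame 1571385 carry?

14:33:51;27

Ten DF minutes hold 17982 frames, so frame 1571385 lies in block 87 (frames 1564434–1582415) with 6951 frames into that block.
The block's first minute is 1800 frames and the rest 1798 each; 6951 frames reaches minute 3, so 87 × 18 + 3 × 2 = 1572 labels have been skipped so far.
Adding those back, label number 1571385 + 1572 = 1572957 at 30 labels/s is 52431 s + 27 f = 14 h 33 min 51 s frame 27, i.e. 14:33:51;27.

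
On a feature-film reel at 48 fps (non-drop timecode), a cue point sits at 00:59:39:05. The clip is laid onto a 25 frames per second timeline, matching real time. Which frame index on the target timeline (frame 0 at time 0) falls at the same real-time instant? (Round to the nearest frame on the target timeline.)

frame 89478

Source frame index: (0×3600 + 59×60 + 39) × 48 + 5 = 171797.
Real time: 171797 / (48) = 171797/48 s.
Target frame: (171797/48) × (25) = 4294925/48 ≈ 89477.604 → 89478.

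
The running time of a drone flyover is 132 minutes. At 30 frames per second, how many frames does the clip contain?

132 min = 7920 s.
Frames = 7920 × 30 = 237600.

237600 frames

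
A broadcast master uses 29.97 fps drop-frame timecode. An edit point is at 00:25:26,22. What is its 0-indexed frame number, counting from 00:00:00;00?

Complete 10-minute blocks: 2, each 17982 frames → 35964.
Remaining 5 whole minutes in the current block: 1800 + 4 × 1798 = 8992 frames.
Within the current minute: 26 × 30 + 22 − 2 = 800 (labels ;00/;01 skipped at this minute). Total = 35964 + 8992 + 800 = 45756.

45756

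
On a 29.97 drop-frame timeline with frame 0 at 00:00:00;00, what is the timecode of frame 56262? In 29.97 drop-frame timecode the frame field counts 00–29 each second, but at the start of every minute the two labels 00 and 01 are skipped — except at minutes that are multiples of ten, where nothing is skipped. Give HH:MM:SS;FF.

Ten DF minutes hold 17982 frames, so frame 56262 lies in block 3 (frames 53946–71927) with 2316 frames into that block.
The block's first minute is 1800 frames and the rest 1798 each; 2316 frames reaches minute 1, so 3 × 18 + 1 × 2 = 56 labels have been skipped so far.
Adding those back, label number 56262 + 56 = 56318 at 30 labels/s is 1877 s + 8 f = 0 h 31 min 17 s frame 8, i.e. 00:31:17;08.

00:31:17;08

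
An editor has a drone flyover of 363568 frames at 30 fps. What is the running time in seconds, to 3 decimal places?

Running time = 363568 × 1/30 = 181784/15 s ≈ 12118.933 s.

12118.933 seconds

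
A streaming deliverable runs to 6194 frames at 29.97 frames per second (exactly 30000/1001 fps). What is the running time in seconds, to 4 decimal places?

Running time = 6194 × 1001/30000 = 3100097/15000 s ≈ 206.6731 s.

206.6731 seconds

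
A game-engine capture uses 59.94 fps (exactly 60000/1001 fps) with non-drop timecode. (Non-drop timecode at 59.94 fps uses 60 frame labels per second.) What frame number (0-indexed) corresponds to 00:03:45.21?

frame 13521

Total seconds to the label: (0 × 3600 + 3 × 60 + 45) = 225.
Frame index = 225 × 60 + 21 = 13521.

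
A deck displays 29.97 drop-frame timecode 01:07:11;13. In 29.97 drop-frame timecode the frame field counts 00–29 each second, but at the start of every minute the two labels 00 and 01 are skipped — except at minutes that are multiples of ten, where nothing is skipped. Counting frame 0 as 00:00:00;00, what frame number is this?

120821

As if non-drop at 30 labels/s: (1 × 3600 + 7 × 60 + 11) × 30 + 13 = 120943.
Minute boundaries passed: 67; those not divisible by 10: 67 − 6 = 61; dropped labels = 2 × 61 = 122.
Actual frame index = 120943 − 122 = 120821.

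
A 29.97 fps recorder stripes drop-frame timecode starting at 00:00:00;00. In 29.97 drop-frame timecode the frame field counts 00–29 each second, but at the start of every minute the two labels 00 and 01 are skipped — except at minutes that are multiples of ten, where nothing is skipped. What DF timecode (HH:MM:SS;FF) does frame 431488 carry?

03:59:57;10

Ten DF minutes hold 17982 frames, so frame 431488 lies in block 23 (frames 413586–431567) with 17902 frames into that block.
The block's first minute is 1800 frames and the rest 1798 each; 17902 frames reaches minute 9, so 23 × 18 + 9 × 2 = 432 labels have been skipped so far.
Adding those back, label number 431488 + 432 = 431920 at 30 labels/s is 14397 s + 10 f = 3 h 59 min 57 s frame 10, i.e. 03:59:57;10.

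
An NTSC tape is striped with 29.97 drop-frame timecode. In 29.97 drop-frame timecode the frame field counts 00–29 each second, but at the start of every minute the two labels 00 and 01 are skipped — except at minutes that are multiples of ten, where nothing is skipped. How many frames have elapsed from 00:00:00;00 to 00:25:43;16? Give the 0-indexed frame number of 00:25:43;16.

46260

As if non-drop at 30 labels/s: (0 × 3600 + 25 × 60 + 43) × 30 + 16 = 46306.
Minute boundaries passed: 25; those not divisible by 10: 25 − 2 = 23; dropped labels = 2 × 23 = 46.
Actual frame index = 46306 − 46 = 46260.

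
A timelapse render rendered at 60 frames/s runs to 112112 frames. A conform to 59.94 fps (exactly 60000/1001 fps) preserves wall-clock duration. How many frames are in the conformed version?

112000 frames

Target frames = source frames × (target rate / source rate) = 112112 × (60000/1001)/(60) = 112112 × 1000/1001 = 112000.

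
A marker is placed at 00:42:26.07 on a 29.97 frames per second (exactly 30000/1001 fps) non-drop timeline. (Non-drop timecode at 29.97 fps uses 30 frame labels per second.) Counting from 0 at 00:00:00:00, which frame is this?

76387

Total seconds to the label: (0 × 3600 + 42 × 60 + 26) = 2546.
Frame index = 2546 × 30 + 7 = 76387.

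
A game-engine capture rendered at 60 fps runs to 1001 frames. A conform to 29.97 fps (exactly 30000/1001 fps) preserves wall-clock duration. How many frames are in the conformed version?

500 frames

Target frames = source frames × (target rate / source rate) = 1001 × (30000/1001)/(60) = 1001 × 500/1001 = 500.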